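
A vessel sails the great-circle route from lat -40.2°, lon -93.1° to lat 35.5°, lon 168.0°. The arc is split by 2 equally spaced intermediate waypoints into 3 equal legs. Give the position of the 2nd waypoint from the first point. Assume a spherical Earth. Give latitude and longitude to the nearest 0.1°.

≈ lat 10.5°, lon -158.5°

From cos δ = sin φ₁ sin φ₂ + cos φ₁ cos φ₂ cos Δλ, the central angle is δ ≈ 2.061 rad (118.1°).
Interpolate at f = 2/3 with slerp weights a = sin((1−f)δ)/sin δ ≈ 0.719, b = sin(fδ)/sin δ ≈ 1.112.
p = a·p₁ + b·p₂ ≈ (-0.915, -0.360, 0.182); φ = arcsin(p_z) ≈ 10.46°, λ = atan2(p_y, p_x) ≈ -158.51°.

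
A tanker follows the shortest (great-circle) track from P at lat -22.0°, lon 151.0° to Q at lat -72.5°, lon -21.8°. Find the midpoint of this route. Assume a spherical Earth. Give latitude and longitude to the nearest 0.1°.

Convert each endpoint to a unit vector on the sphere (x = cos φ cos λ, y = cos φ sin λ, z = sin φ).
The central angle between the endpoints is δ = arccos(p₁·p₂) ≈ 1.490 rad (85.4°).
Interpolate at f = 1/2 with slerp weights a = sin((1−f)δ)/sin δ ≈ 0.680, b = sin(fδ)/sin δ ≈ 0.680.
p = a·p₁ + b·p₂ ≈ (-0.362, 0.230, -0.904); φ = arcsin(p_z) ≈ -64.63°, λ = atan2(p_y, p_x) ≈ 147.57°.

≈ lat -64.6°, lon 147.6°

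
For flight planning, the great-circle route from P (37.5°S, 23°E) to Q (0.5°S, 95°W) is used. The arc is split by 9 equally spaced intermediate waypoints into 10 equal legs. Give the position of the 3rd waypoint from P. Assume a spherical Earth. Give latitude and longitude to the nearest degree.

≈ (40°S, 20°W)

Write both endpoints as unit vectors p₁, p₂ with components (cos φ cos λ, cos φ sin λ, sin φ).
The central angle between the endpoints is δ = arccos(p₁·p₂) ≈ 1.947 rad (111.5°).
Interpolate at f = 3/10 with slerp weights a = sin((1−f)δ)/sin δ ≈ 1.052, b = sin(fδ)/sin δ ≈ 0.593.
p = a·p₁ + b·p₂ ≈ (0.717, -0.264, -0.646); φ = arcsin(p_z) ≈ -40.20°, λ = atan2(p_y, p_x) ≈ -20.26°.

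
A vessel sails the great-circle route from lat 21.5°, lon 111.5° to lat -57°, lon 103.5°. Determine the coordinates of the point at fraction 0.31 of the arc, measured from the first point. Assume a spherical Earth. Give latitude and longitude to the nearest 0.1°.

Write both endpoints as unit vectors p₁, p₂ with components (cos φ cos λ, cos φ sin λ, sin φ).
The central angle between the endpoints is δ = arccos(p₁·p₂) ≈ 1.375 rad (78.8°).
Interpolate at f = 0.31 with slerp weights a = sin((1−f)δ)/sin δ ≈ 0.829, b = sin(fδ)/sin δ ≈ 0.422.
p = a·p₁ + b·p₂ ≈ (-0.336, 0.940, -0.050); φ = arcsin(p_z) ≈ -2.86°, λ = atan2(p_y, p_x) ≈ 109.67°.

≈ lat -2.9°, lon 109.7°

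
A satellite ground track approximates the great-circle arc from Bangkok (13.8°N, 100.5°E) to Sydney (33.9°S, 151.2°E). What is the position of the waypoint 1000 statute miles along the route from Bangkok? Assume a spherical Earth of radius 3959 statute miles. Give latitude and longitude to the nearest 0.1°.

Write both endpoints as unit vectors p₁, p₂ with components (cos φ cos λ, cos φ sin λ, sin φ).
The central angle between the endpoints is δ = arccos(p₁·p₂) ≈ 1.184 rad (67.8°). The total great-circle distance is δ·R ≈ 1.184 × 3959 ≈ 4686 mi, so the target fraction is f = 1000/4686 ≈ 0.213.
Interpolate at f ≈ 0.213 with slerp weights a = sin((1−f)δ)/sin δ ≈ 0.866, b = sin(fδ)/sin δ ≈ 0.270.
p = a·p₁ + b·p₂ ≈ (-0.350, 0.935, 0.056); φ = arcsin(p_z) ≈ 3.22°, λ = atan2(p_y, p_x) ≈ 110.50°.

≈ (3.2°N, 110.5°E)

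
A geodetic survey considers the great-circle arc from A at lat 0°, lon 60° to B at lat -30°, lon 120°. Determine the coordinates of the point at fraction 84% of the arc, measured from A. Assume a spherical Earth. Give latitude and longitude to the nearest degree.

≈ lat -27°, lon 109°

Write both endpoints as unit vectors p₁, p₂ with components (cos φ cos λ, cos φ sin λ, sin φ).
The central angle between the endpoints is δ = arccos(p₁·p₂) ≈ 1.123 rad (64.3°).
Interpolate at f = 0.84 with slerp weights a = sin((1−f)δ)/sin δ ≈ 0.198, b = sin(fδ)/sin δ ≈ 0.898.
p = a·p₁ + b·p₂ ≈ (-0.290, 0.845, -0.449); φ = arcsin(p_z) ≈ -26.68°, λ = atan2(p_y, p_x) ≈ 108.92°.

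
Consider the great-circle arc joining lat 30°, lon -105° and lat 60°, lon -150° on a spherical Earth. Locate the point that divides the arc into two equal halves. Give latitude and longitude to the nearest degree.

From cos δ = sin φ₁ sin φ₂ + cos φ₁ cos φ₂ cos Δλ, the central angle is δ ≈ 0.739 rad (42.3°).
Interpolate at f = 1/2 with slerp weights a = sin((1−f)δ)/sin δ ≈ 0.536, b = sin(fδ)/sin δ ≈ 0.536.
p = a·p₁ + b·p₂ ≈ (-0.352, -0.583, 0.732); φ = arcsin(p_z) ≈ 47.09°, λ = atan2(p_y, p_x) ≈ -121.17°.

≈ lat 47°, lon -121°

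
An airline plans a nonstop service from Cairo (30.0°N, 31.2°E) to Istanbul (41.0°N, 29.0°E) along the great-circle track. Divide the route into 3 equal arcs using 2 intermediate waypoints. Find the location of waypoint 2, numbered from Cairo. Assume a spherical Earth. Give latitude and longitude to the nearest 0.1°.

≈ (37.3°N, 29.8°E)

Write both endpoints as unit vectors p₁, p₂ with components (cos φ cos λ, cos φ sin λ, sin φ).
The central angle between the endpoints is δ = arccos(p₁·p₂) ≈ 0.194 rad (11.1°).
Interpolate at f = 2/3 with slerp weights a = sin((1−f)δ)/sin δ ≈ 0.335, b = sin(fδ)/sin δ ≈ 0.669.
p = a·p₁ + b·p₂ ≈ (0.690, 0.395, 0.607); φ = arcsin(p_z) ≈ 37.34°, λ = atan2(p_y, p_x) ≈ 29.80°.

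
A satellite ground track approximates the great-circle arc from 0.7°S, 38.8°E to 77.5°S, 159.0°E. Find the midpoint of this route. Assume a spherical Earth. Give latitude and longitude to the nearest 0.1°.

≈ 47.4°S, 50.7°E

Write both endpoints as unit vectors p₁, p₂ with components (cos φ cos λ, cos φ sin λ, sin φ).
The central angle between the endpoints is δ = arccos(p₁·p₂) ≈ 1.668 rad (95.6°).
Interpolate at f = 1/2 with slerp weights a = sin((1−f)δ)/sin δ ≈ 0.744, b = sin(fδ)/sin δ ≈ 0.744.
p = a·p₁ + b·p₂ ≈ (0.430, 0.524, -0.736); φ = arcsin(p_z) ≈ -47.35°, λ = atan2(p_y, p_x) ≈ 50.66°.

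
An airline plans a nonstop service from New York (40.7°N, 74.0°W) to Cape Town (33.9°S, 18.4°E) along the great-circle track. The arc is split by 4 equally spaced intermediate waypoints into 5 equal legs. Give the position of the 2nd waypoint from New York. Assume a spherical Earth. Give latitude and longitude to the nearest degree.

≈ 13°N, 33°W

The haversine formula gives a central angle δ ≈ 1.971 rad (113.0°) between the endpoints.
Interpolate at f = 2/5 with slerp weights a = sin((1−f)δ)/sin δ ≈ 1.005, b = sin(fδ)/sin δ ≈ 0.770.
p = a·p₁ + b·p₂ ≈ (0.817, -0.531, 0.226); φ = arcsin(p_z) ≈ 13.06°, λ = atan2(p_y, p_x) ≈ -33.02°.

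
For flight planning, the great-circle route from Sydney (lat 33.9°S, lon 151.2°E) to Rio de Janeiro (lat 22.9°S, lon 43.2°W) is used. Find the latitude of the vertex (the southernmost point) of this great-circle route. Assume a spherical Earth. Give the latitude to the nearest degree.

≈ 77°S

The great circle lies in the plane with unit normal n̂ = (p₁ × p₂)/|p₁ × p₂|.
Here n̂_z ≈ +0.223; the vertex latitude is φ_max = arccos|n̂_z| ≈ 77.1°.
Check via Clairaut: cos φ_max = |cos φ₁| · sin C = cos(33.9°)·sin(164.4°) ≈ 0.223, again giving ≈ 77.1°.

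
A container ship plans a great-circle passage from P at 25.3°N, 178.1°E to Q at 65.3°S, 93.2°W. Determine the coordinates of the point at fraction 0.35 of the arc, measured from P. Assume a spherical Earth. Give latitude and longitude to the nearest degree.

Convert each endpoint to a unit vector on the sphere (x = cos φ cos λ, y = cos φ sin λ, z = sin φ).
The central angle between the endpoints is δ = arccos(p₁·p₂) ≈ 1.960 rad (112.3°).
Interpolate at f = 0.35 with slerp weights a = sin((1−f)δ)/sin δ ≈ 1.034, b = sin(fδ)/sin δ ≈ 0.685.
p = a·p₁ + b·p₂ ≈ (-0.950, -0.255, -0.180); φ = arcsin(p_z) ≈ -10.39°, λ = atan2(p_y, p_x) ≈ -164.99°.

≈ 10°S, 165°W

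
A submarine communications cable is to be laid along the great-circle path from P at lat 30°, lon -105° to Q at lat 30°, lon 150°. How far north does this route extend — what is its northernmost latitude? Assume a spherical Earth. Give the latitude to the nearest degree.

≈ 43°

The great circle lies in the plane with unit normal n̂ = (p₁ × p₂)/|p₁ × p₂|.
Here n̂_z ≈ -0.726; the vertex latitude is φ_max = arccos|n̂_z| ≈ 43.5°.
Check via Clairaut: cos φ_max = |cos φ₁| · sin C = cos(30.0°)·sin(56.9°) ≈ 0.726, again giving ≈ 43.5°.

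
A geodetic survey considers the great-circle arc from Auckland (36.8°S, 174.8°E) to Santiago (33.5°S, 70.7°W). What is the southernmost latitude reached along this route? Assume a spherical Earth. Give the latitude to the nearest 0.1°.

≈ 52.5°S

The great circle lies in the plane with unit normal n̂ = (p₁ × p₂)/|p₁ × p₂|.
Here n̂_z ≈ +0.608; the vertex latitude is φ_max = arccos|n̂_z| ≈ 52.5°.
Check via Clairaut: cos φ_max = |cos φ₁| · sin C = cos(36.8°)·sin(130.5°) ≈ 0.608, again giving ≈ 52.5°.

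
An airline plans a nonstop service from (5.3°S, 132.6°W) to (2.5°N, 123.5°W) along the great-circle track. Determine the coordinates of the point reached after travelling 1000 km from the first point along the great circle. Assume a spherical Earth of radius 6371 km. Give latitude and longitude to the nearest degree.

Write both endpoints as unit vectors p₁, p₂ with components (cos φ cos λ, cos φ sin λ, sin φ).
The central angle between the endpoints is δ = arccos(p₁·p₂) ≈ 0.209 rad (12.0°). The total great-circle distance is δ·R ≈ 0.209 × 6371 ≈ 1332 km, so the target fraction is f = 1000/1332 ≈ 0.751.
Interpolate at f ≈ 0.751 with slerp weights a = sin((1−f)δ)/sin δ ≈ 0.251, b = sin(fδ)/sin δ ≈ 0.753.
p = a·p₁ + b·p₂ ≈ (-0.584, -0.811, 0.010); φ = arcsin(p_z) ≈ 0.55°, λ = atan2(p_y, p_x) ≈ -125.76°.

≈ (1°N, 126°W)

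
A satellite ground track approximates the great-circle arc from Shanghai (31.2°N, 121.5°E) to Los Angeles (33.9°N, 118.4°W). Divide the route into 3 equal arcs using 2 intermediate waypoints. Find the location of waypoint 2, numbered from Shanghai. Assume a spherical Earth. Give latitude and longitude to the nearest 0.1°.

≈ (50.0°N, 155.2°W)

Convert each endpoint to a unit vector on the sphere (x = cos φ cos λ, y = cos φ sin λ, z = sin φ).
The central angle between the endpoints is δ = arccos(p₁·p₂) ≈ 1.638 rad (93.8°).
Interpolate at f = 2/3 with slerp weights a = sin((1−f)δ)/sin δ ≈ 0.520, b = sin(fδ)/sin δ ≈ 0.890.
p = a·p₁ + b·p₂ ≈ (-0.584, -0.270, 0.766); φ = arcsin(p_z) ≈ 49.97°, λ = atan2(p_y, p_x) ≈ -155.19°.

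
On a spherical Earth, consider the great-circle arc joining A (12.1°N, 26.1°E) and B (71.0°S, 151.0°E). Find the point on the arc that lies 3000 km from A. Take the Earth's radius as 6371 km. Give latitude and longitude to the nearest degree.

≈ (14°S, 34°E)

Convert each endpoint to a unit vector on the sphere (x = cos φ cos λ, y = cos φ sin λ, z = sin φ).
The central angle between the endpoints is δ = arccos(p₁·p₂) ≈ 1.961 rad (112.4°). The total great-circle distance is δ·R ≈ 1.961 × 6371 ≈ 12493 km, so the target fraction is f = 3000/12493 ≈ 0.240.
Interpolate at f ≈ 0.240 with slerp weights a = sin((1−f)δ)/sin δ ≈ 1.078, b = sin(fδ)/sin δ ≈ 0.491.
p = a·p₁ + b·p₂ ≈ (0.807, 0.541, -0.238); φ = arcsin(p_z) ≈ -13.76°, λ = atan2(p_y, p_x) ≈ 33.85°.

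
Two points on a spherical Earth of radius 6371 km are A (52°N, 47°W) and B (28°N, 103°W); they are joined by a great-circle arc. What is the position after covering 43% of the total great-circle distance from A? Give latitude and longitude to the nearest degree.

≈ (45°N, 76°W)

Write both endpoints as unit vectors p₁, p₂ with components (cos φ cos λ, cos φ sin λ, sin φ).
The central angle between the endpoints is δ = arccos(p₁·p₂) ≈ 0.831 rad (47.6°).
Interpolate at f = 0.43 with slerp weights a = sin((1−f)δ)/sin δ ≈ 0.618, b = sin(fδ)/sin δ ≈ 0.474.
p = a·p₁ + b·p₂ ≈ (0.165, -0.686, 0.709); φ = arcsin(p_z) ≈ 45.16°, λ = atan2(p_y, p_x) ≈ -76.45°.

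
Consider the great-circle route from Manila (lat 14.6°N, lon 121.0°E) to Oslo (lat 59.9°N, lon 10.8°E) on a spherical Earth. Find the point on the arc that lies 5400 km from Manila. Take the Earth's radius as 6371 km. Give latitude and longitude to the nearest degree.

≈ lat 54°N, lon 84°E

The haversine formula gives a central angle δ ≈ 1.520 rad (87.1°) between the endpoints. The total great-circle distance is δ·R ≈ 1.520 × 6371 ≈ 9686 km, so the target fraction is f = 5400/9686 ≈ 0.558.
Interpolate at f ≈ 0.558 with slerp weights a = sin((1−f)δ)/sin δ ≈ 0.624, b = sin(fδ)/sin δ ≈ 0.751.
p = a·p₁ + b·p₂ ≈ (0.059, 0.588, 0.807); φ = arcsin(p_z) ≈ 53.77°, λ = atan2(p_y, p_x) ≈ 84.29°.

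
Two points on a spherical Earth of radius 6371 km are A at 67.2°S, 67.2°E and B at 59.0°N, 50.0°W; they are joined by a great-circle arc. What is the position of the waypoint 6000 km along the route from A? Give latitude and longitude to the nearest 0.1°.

≈ 27.8°S, 4.8°E

Convert each endpoint to a unit vector on the sphere (x = cos φ cos λ, y = cos φ sin λ, z = sin φ).
The central angle between the endpoints is δ = arccos(p₁·p₂) ≈ 2.650 rad (151.8°). The total great-circle distance is δ·R ≈ 2.650 × 6371 ≈ 16881 km, so the target fraction is f = 6000/16881 ≈ 0.355.
Interpolate at f ≈ 0.355 with slerp weights a = sin((1−f)δ)/sin δ ≈ 2.097, b = sin(fδ)/sin δ ≈ 1.712.
p = a·p₁ + b·p₂ ≈ (0.882, 0.074, -0.466); φ = arcsin(p_z) ≈ -27.78°, λ = atan2(p_y, p_x) ≈ 4.78°.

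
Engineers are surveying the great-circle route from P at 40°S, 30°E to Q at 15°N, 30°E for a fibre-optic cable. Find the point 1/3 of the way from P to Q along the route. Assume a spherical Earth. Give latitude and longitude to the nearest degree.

≈ 22°S, 30°E

From cos δ = sin φ₁ sin φ₂ + cos φ₁ cos φ₂ cos Δλ, the central angle is δ ≈ 0.960 rad (55.0°).
Interpolate at f = 1/3 with slerp weights a = sin((1−f)δ)/sin δ ≈ 0.729, b = sin(fδ)/sin δ ≈ 0.384.
p = a·p₁ + b·p₂ ≈ (0.805, 0.465, -0.369); φ = arcsin(p_z) ≈ -21.67°, λ = atan2(p_y, p_x) ≈ 30.00°.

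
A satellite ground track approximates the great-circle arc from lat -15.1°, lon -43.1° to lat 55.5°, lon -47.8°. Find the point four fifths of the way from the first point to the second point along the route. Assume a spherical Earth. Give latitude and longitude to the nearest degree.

≈ lat 41°, lon -46°

Write both endpoints as unit vectors p₁, p₂ with components (cos φ cos λ, cos φ sin λ, sin φ).
The central angle between the endpoints is δ = arccos(p₁·p₂) ≈ 1.234 rad (70.7°).
Interpolate at f = 4/5 with slerp weights a = sin((1−f)δ)/sin δ ≈ 0.259, b = sin(fδ)/sin δ ≈ 0.884.
p = a·p₁ + b·p₂ ≈ (0.519, -0.542, 0.661); φ = arcsin(p_z) ≈ 41.39°, λ = atan2(p_y, p_x) ≈ -46.24°.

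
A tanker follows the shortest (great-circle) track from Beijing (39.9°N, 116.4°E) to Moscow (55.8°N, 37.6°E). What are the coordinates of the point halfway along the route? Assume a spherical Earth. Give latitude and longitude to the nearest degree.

≈ 55°N, 84°E

Convert each endpoint to a unit vector on the sphere (x = cos φ cos λ, y = cos φ sin λ, z = sin φ).
The central angle between the endpoints is δ = arccos(p₁·p₂) ≈ 0.909 rad (52.1°).
Interpolate at f = 1/2 with slerp weights a = sin((1−f)δ)/sin δ ≈ 0.557, b = sin(fδ)/sin δ ≈ 0.557.
p = a·p₁ + b·p₂ ≈ (0.058, 0.573, 0.817); φ = arcsin(p_z) ≈ 54.81°, λ = atan2(p_y, p_x) ≈ 84.22°.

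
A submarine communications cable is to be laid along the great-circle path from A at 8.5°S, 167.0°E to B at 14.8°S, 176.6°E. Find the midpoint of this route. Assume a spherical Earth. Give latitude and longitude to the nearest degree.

From cos δ = sin φ₁ sin φ₂ + cos φ₁ cos φ₂ cos Δλ, the central angle is δ ≈ 0.197 rad (11.3°).
Interpolate at f = 1/2 with slerp weights a = sin((1−f)δ)/sin δ ≈ 0.502, b = sin(fδ)/sin δ ≈ 0.502.
p = a·p₁ + b·p₂ ≈ (-0.969, 0.141, -0.203); φ = arcsin(p_z) ≈ -11.69°, λ = atan2(p_y, p_x) ≈ 171.75°.

≈ 12°S, 172°E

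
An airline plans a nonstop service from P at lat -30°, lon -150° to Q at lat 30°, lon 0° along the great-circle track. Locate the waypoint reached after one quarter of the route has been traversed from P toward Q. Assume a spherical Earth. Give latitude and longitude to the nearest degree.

≈ lat -19°, lon -109°

Write both endpoints as unit vectors p₁, p₂ with components (cos φ cos λ, cos φ sin λ, sin φ).
The central angle between the endpoints is δ = arccos(p₁·p₂) ≈ 2.689 rad (154.1°).
Interpolate at f = 1/4 with slerp weights a = sin((1−f)δ)/sin δ ≈ 2.065, b = sin(fδ)/sin δ ≈ 1.426.
p = a·p₁ + b·p₂ ≈ (-0.314, -0.894, -0.320); φ = arcsin(p_z) ≈ -18.64°, λ = atan2(p_y, p_x) ≈ -109.35°.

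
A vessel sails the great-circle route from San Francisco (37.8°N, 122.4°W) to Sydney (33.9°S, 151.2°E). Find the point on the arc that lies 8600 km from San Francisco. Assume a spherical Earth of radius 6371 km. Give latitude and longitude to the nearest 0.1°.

≈ (14.3°S, 176.6°E)

Convert each endpoint to a unit vector on the sphere (x = cos φ cos λ, y = cos φ sin λ, z = sin φ).
The central angle between the endpoints is δ = arccos(p₁·p₂) ≈ 1.876 rad (107.5°). The total great-circle distance is δ·R ≈ 1.876 × 6371 ≈ 11953 km, so the target fraction is f = 8600/11953 ≈ 0.719.
Interpolate at f ≈ 0.719 with slerp weights a = sin((1−f)δ)/sin δ ≈ 0.527, b = sin(fδ)/sin δ ≈ 1.023.
p = a·p₁ + b·p₂ ≈ (-0.967, 0.058, -0.248); φ = arcsin(p_z) ≈ -14.34°, λ = atan2(p_y, p_x) ≈ 176.59°.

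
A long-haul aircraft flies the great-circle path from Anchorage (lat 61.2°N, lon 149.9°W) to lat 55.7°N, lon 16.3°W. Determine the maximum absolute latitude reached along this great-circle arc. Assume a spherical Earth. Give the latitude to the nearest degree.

The great circle lies in the plane with unit normal n̂ = (p₁ × p₂)/|p₁ × p₂|.
Here n̂_z ≈ +0.233; the vertex latitude is φ_max = arccos|n̂_z| ≈ 76.5°.
Check via Clairaut: cos φ_max = |cos φ₁| · sin C = cos(61.2°)·sin(28.9°) ≈ 0.233, again giving ≈ 76.5°.

≈ 77°N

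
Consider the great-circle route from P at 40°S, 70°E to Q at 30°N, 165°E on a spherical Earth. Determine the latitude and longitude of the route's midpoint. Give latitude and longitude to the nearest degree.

≈ 7°S, 121°E

The haversine formula gives a central angle δ ≈ 1.960 rad (112.3°) between the endpoints.
Interpolate at f = 1/2 with slerp weights a = sin((1−f)δ)/sin δ ≈ 0.897, b = sin(fδ)/sin δ ≈ 0.897.
p = a·p₁ + b·p₂ ≈ (-0.516, 0.847, -0.128); φ = arcsin(p_z) ≈ -7.36°, λ = atan2(p_y, p_x) ≈ 121.32°.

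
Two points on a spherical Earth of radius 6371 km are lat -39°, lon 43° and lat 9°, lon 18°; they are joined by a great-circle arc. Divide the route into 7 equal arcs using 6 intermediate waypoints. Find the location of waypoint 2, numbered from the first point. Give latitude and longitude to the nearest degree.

Write both endpoints as unit vectors p₁, p₂ with components (cos φ cos λ, cos φ sin λ, sin φ).
The central angle between the endpoints is δ = arccos(p₁·p₂) ≈ 0.931 rad (53.3°).
Interpolate at f = 2/7 with slerp weights a = sin((1−f)δ)/sin δ ≈ 0.769, b = sin(fδ)/sin δ ≈ 0.328.
p = a·p₁ + b·p₂ ≈ (0.745, 0.508, -0.433); φ = arcsin(p_z) ≈ -25.64°, λ = atan2(p_y, p_x) ≈ 34.27°.

≈ lat -26°, lon 34°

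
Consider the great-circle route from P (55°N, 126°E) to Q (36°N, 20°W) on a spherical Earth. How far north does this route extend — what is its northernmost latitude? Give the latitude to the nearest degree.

≈ 75°N

The great circle lies in the plane with unit normal n̂ = (p₁ × p₂)/|p₁ × p₂|.
Here n̂_z ≈ -0.261; the vertex latitude is φ_max = arccos|n̂_z| ≈ 74.9°.
Check via Clairaut: cos φ_max = |cos φ₁| · sin C = cos(55.0°)·sin(27.0°) ≈ 0.261, again giving ≈ 74.9°.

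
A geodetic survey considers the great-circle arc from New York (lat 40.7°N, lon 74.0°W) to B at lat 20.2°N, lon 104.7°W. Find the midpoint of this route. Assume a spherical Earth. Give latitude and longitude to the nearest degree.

Convert each endpoint to a unit vector on the sphere (x = cos φ cos λ, y = cos φ sin λ, z = sin φ).
The central angle between the endpoints is δ = arccos(p₁·p₂) ≈ 0.579 rad (33.2°).
Interpolate at f = 1/2 with slerp weights a = sin((1−f)δ)/sin δ ≈ 0.522, b = sin(fδ)/sin δ ≈ 0.522.
p = a·p₁ + b·p₂ ≈ (-0.015, -0.854, 0.520); φ = arcsin(p_z) ≈ 31.36°, λ = atan2(p_y, p_x) ≈ -91.02°.

≈ lat 31°N, lon 91°W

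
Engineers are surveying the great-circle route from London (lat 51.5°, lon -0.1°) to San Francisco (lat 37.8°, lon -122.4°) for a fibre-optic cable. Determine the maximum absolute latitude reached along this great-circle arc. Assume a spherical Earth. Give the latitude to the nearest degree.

≈ 65°

The great circle lies in the plane with unit normal n̂ = (p₁ × p₂)/|p₁ × p₂|.
Here n̂_z ≈ -0.426; the vertex latitude is φ_max = arccos|n̂_z| ≈ 64.8°.
Check via Clairaut: cos φ_max = |cos φ₁| · sin C = cos(51.5°)·sin(43.2°) ≈ 0.426, again giving ≈ 64.8°.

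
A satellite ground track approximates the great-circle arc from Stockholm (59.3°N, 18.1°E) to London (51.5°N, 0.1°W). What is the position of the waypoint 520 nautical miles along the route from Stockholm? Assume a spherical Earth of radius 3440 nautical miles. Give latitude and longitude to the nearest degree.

From cos δ = sin φ₁ sin φ₂ + cos φ₁ cos φ₂ cos Δλ, the central angle is δ ≈ 0.225 rad (12.9°). The total great-circle distance is δ·R ≈ 0.225 × 3440 ≈ 773 nmi, so the target fraction is f = 520/773 ≈ 0.673.
Interpolate at f ≈ 0.673 with slerp weights a = sin((1−f)δ)/sin δ ≈ 0.330, b = sin(fδ)/sin δ ≈ 0.676.
p = a·p₁ + b·p₂ ≈ (0.581, 0.052, 0.812); φ = arcsin(p_z) ≈ 54.34°, λ = atan2(p_y, p_x) ≈ 5.08°.

≈ (54°N, 5°E)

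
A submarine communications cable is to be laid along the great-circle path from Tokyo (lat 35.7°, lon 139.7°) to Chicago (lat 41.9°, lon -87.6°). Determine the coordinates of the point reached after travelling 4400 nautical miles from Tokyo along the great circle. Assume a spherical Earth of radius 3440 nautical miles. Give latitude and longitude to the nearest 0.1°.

Write both endpoints as unit vectors p₁, p₂ with components (cos φ cos λ, cos φ sin λ, sin φ).
The central angle between the endpoints is δ = arccos(p₁·p₂) ≈ 1.591 rad (91.2°). The total great-circle distance is δ·R ≈ 1.591 × 3440 ≈ 5473 nmi, so the target fraction is f = 4400/5473 ≈ 0.804.
Interpolate at f ≈ 0.804 with slerp weights a = sin((1−f)δ)/sin δ ≈ 0.307, b = sin(fδ)/sin δ ≈ 0.958.
p = a·p₁ + b·p₂ ≈ (-0.160, -0.551, 0.819); φ = arcsin(p_z) ≈ 54.97°, λ = atan2(p_y, p_x) ≈ -106.21°.

≈ lat 55.0°, lon -106.2°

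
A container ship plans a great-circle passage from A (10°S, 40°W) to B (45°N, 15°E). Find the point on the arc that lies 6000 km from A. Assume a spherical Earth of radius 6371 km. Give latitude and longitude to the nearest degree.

≈ (32°N, 5°W)

From cos δ = sin φ₁ sin φ₂ + cos φ₁ cos φ₂ cos Δλ, the central angle is δ ≈ 1.291 rad (73.9°). The total great-circle distance is δ·R ≈ 1.291 × 6371 ≈ 8222 km, so the target fraction is f = 6000/8222 ≈ 0.730.
Interpolate at f ≈ 0.730 with slerp weights a = sin((1−f)δ)/sin δ ≈ 0.356, b = sin(fδ)/sin δ ≈ 0.841.
p = a·p₁ + b·p₂ ≈ (0.843, -0.071, 0.533); φ = arcsin(p_z) ≈ 32.22°, λ = atan2(p_y, p_x) ≈ -4.82°.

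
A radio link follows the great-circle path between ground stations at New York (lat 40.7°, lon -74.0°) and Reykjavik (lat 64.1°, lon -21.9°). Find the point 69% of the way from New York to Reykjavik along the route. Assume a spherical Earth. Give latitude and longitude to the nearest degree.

From cos δ = sin φ₁ sin φ₂ + cos φ₁ cos φ₂ cos Δλ, the central angle is δ ≈ 0.660 rad (37.8°).
Interpolate at f = 0.69 with slerp weights a = sin((1−f)δ)/sin δ ≈ 0.331, b = sin(fδ)/sin δ ≈ 0.717.
p = a·p₁ + b·p₂ ≈ (0.360, -0.358, 0.861); φ = arcsin(p_z) ≈ 59.47°, λ = atan2(p_y, p_x) ≈ -44.87°.

≈ lat 59°, lon -45°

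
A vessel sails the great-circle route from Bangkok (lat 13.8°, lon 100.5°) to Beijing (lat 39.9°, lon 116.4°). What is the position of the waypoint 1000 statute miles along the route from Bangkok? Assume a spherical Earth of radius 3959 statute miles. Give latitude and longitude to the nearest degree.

≈ lat 27°, lon 107°

Write both endpoints as unit vectors p₁, p₂ with components (cos φ cos λ, cos φ sin λ, sin φ).
The central angle between the endpoints is δ = arccos(p₁·p₂) ≈ 0.517 rad (29.6°). The total great-circle distance is δ·R ≈ 0.517 × 3959 ≈ 2045 mi, so the target fraction is f = 1000/2045 ≈ 0.489.
Interpolate at f ≈ 0.489 with slerp weights a = sin((1−f)δ)/sin δ ≈ 0.528, b = sin(fδ)/sin δ ≈ 0.506.
p = a·p₁ + b·p₂ ≈ (-0.266, 0.852, 0.451); φ = arcsin(p_z) ≈ 26.78°, λ = atan2(p_y, p_x) ≈ 107.34°.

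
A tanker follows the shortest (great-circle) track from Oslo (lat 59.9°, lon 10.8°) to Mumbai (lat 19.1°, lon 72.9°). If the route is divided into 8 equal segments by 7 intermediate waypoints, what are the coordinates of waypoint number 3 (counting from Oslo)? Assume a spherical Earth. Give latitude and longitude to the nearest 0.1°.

≈ lat 48.7°, lon 44.8°

Convert each endpoint to a unit vector on the sphere (x = cos φ cos λ, y = cos φ sin λ, z = sin φ).
The central angle between the endpoints is δ = arccos(p₁·p₂) ≈ 1.042 rad (59.7°).
Interpolate at f = 3/8 with slerp weights a = sin((1−f)δ)/sin δ ≈ 0.702, b = sin(fδ)/sin δ ≈ 0.441.
p = a·p₁ + b·p₂ ≈ (0.468, 0.464, 0.752); φ = arcsin(p_z) ≈ 48.74°, λ = atan2(p_y, p_x) ≈ 44.75°.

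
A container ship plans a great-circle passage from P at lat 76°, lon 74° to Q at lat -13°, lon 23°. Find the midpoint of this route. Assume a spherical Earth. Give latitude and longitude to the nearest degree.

Convert each endpoint to a unit vector on the sphere (x = cos φ cos λ, y = cos φ sin λ, z = sin φ).
The central angle between the endpoints is δ = arccos(p₁·p₂) ≈ 1.641 rad (94.0°).
Interpolate at f = 1/2 with slerp weights a = sin((1−f)δ)/sin δ ≈ 0.733, b = sin(fδ)/sin δ ≈ 0.733.
p = a·p₁ + b·p₂ ≈ (0.707, 0.450, 0.546); φ = arcsin(p_z) ≈ 33.13°, λ = atan2(p_y, p_x) ≈ 32.47°.

≈ lat 33°, lon 32°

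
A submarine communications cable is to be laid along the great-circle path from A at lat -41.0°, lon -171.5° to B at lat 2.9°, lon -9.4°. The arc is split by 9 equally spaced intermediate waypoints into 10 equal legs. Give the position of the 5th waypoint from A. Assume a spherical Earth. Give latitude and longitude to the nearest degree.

Write both endpoints as unit vectors p₁, p₂ with components (cos φ cos λ, cos φ sin λ, sin φ).
The central angle between the endpoints is δ = arccos(p₁·p₂) ≈ 2.420 rad (138.6°).
Interpolate at f = 5/10 with slerp weights a = sin((1−f)δ)/sin δ ≈ 1.415, b = sin(fδ)/sin δ ≈ 1.415.
p = a·p₁ + b·p₂ ≈ (0.338, -0.389, -0.857); φ = arcsin(p_z) ≈ -58.98°, λ = atan2(p_y, p_x) ≈ -48.99°.

≈ lat -59°, lon -49°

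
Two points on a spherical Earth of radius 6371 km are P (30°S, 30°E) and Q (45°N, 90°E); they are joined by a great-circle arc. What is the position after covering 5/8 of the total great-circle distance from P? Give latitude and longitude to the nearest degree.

≈ (18°N, 63°E)

Convert each endpoint to a unit vector on the sphere (x = cos φ cos λ, y = cos φ sin λ, z = sin φ).
The central angle between the endpoints is δ = arccos(p₁·p₂) ≈ 1.618 rad (92.7°).
Interpolate at f = 5/8 with slerp weights a = sin((1−f)δ)/sin δ ≈ 0.571, b = sin(fδ)/sin δ ≈ 0.849.
p = a·p₁ + b·p₂ ≈ (0.428, 0.847, 0.315); φ = arcsin(p_z) ≈ 18.33°, λ = atan2(p_y, p_x) ≈ 63.19°.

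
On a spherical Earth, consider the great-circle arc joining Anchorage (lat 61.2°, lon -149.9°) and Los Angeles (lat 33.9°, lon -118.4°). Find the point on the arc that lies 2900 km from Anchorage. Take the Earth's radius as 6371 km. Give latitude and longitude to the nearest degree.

Write both endpoints as unit vectors p₁, p₂ with components (cos φ cos λ, cos φ sin λ, sin φ).
The central angle between the endpoints is δ = arccos(p₁·p₂) ≈ 0.592 rad (33.9°). The total great-circle distance is δ·R ≈ 0.592 × 6371 ≈ 3773 km, so the target fraction is f = 2900/3773 ≈ 0.769.
Interpolate at f ≈ 0.769 with slerp weights a = sin((1−f)δ)/sin δ ≈ 0.245, b = sin(fδ)/sin δ ≈ 0.788.
p = a·p₁ + b·p₂ ≈ (-0.413, -0.634, 0.654); φ = arcsin(p_z) ≈ 40.82°, λ = atan2(p_y, p_x) ≈ -123.07°.

≈ lat 41°, lon -123°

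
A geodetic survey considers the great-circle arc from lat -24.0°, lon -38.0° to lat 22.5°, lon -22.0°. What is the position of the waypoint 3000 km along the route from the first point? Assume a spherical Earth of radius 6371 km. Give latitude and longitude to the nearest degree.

Convert each endpoint to a unit vector on the sphere (x = cos φ cos λ, y = cos φ sin λ, z = sin φ).
The central angle between the endpoints is δ = arccos(p₁·p₂) ≈ 0.856 rad (49.0°). The total great-circle distance is δ·R ≈ 0.856 × 6371 ≈ 5452 km, so the target fraction is f = 3000/5452 ≈ 0.550.
Interpolate at f ≈ 0.550 with slerp weights a = sin((1−f)δ)/sin δ ≈ 0.497, b = sin(fδ)/sin δ ≈ 0.601.
p = a·p₁ + b·p₂ ≈ (0.873, -0.488, 0.028); φ = arcsin(p_z) ≈ 1.59°, λ = atan2(p_y, p_x) ≈ -29.20°.

≈ lat 2°, lon -29°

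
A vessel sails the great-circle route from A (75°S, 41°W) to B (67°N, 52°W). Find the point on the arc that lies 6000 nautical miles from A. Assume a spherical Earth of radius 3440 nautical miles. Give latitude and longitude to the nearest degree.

Write both endpoints as unit vectors p₁, p₂ with components (cos φ cos λ, cos φ sin λ, sin φ).
The central angle between the endpoints is δ = arccos(p₁·p₂) ≈ 2.481 rad (142.2°). The total great-circle distance is δ·R ≈ 2.481 × 3440 ≈ 8536 nmi, so the target fraction is f = 6000/8536 ≈ 0.703.
Interpolate at f ≈ 0.703 with slerp weights a = sin((1−f)δ)/sin δ ≈ 1.096, b = sin(fδ)/sin δ ≈ 1.606.
p = a·p₁ + b·p₂ ≈ (0.600, -0.681, 0.420); φ = arcsin(p_z) ≈ 24.82°, λ = atan2(p_y, p_x) ≈ -48.58°.

≈ (25°N, 49°W)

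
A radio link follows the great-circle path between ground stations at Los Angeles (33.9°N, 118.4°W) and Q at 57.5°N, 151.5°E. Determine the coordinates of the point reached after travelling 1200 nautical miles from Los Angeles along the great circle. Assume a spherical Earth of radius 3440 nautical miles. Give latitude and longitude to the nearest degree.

The haversine formula gives a central angle δ ≈ 1.082 rad (62.0°) between the endpoints. The total great-circle distance is δ·R ≈ 1.082 × 3440 ≈ 3722 nmi, so the target fraction is f = 1200/3722 ≈ 0.322.
Interpolate at f ≈ 0.322 with slerp weights a = sin((1−f)δ)/sin δ ≈ 0.758, b = sin(fδ)/sin δ ≈ 0.387.
p = a·p₁ + b·p₂ ≈ (-0.482, -0.454, 0.749); φ = arcsin(p_z) ≈ 48.53°, λ = atan2(p_y, p_x) ≈ -136.71°.

≈ 49°N, 137°W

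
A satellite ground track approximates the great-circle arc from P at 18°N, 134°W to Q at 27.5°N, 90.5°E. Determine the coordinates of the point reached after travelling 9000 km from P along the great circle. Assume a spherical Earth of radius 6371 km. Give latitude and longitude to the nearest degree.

From cos δ = sin φ₁ sin φ₂ + cos φ₁ cos φ₂ cos Δλ, the central angle is δ ≈ 2.048 rad (117.3°). The total great-circle distance is δ·R ≈ 2.048 × 6371 ≈ 13046 km, so the target fraction is f = 9000/13046 ≈ 0.690.
Interpolate at f ≈ 0.690 with slerp weights a = sin((1−f)δ)/sin δ ≈ 0.668, b = sin(fδ)/sin δ ≈ 1.112.
p = a·p₁ + b·p₂ ≈ (-0.450, 0.529, 0.720); φ = arcsin(p_z) ≈ 46.02°, λ = atan2(p_y, p_x) ≈ 130.36°.

≈ 46°N, 130°E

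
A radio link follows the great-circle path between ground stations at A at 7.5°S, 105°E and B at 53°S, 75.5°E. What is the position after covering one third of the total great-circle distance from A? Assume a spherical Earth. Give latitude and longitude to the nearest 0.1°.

From cos δ = sin φ₁ sin φ₂ + cos φ₁ cos φ₂ cos Δλ, the central angle is δ ≈ 0.898 rad (51.4°).
Interpolate at f = 1/3 with slerp weights a = sin((1−f)δ)/sin δ ≈ 0.721, b = sin(fδ)/sin δ ≈ 0.377.
p = a·p₁ + b·p₂ ≈ (-0.128, 0.910, -0.395); φ = arcsin(p_z) ≈ -23.27°, λ = atan2(p_y, p_x) ≈ 98.01°.

≈ 23.3°S, 98.0°E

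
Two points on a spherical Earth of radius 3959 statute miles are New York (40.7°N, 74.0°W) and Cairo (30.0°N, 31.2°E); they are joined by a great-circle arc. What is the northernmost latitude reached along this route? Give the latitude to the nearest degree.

The great circle lies in the plane with unit normal n̂ = (p₁ × p₂)/|p₁ × p₂|.
Here n̂_z ≈ +0.641; the vertex latitude is φ_max = arccos|n̂_z| ≈ 50.1°.
Check via Clairaut: cos φ_max = |cos φ₁| · sin C = cos(40.7°)·sin(57.8°) ≈ 0.641, again giving ≈ 50.1°.

≈ 50°N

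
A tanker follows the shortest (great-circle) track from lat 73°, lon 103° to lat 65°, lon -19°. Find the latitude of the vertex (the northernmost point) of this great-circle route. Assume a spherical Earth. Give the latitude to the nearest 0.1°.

The great circle lies in the plane with unit normal n̂ = (p₁ × p₂)/|p₁ × p₂|.
Here n̂_z ≈ -0.175; the vertex latitude is φ_max = arccos|n̂_z| ≈ 79.9°.

≈ 79.9°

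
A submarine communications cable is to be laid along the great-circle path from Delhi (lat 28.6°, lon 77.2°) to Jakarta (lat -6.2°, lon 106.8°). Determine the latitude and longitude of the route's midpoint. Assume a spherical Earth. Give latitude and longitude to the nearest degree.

≈ lat 12°, lon 93°

From cos δ = sin φ₁ sin φ₂ + cos φ₁ cos φ₂ cos Δλ, the central angle is δ ≈ 0.785 rad (45.0°).
Interpolate at f = 1/2 with slerp weights a = sin((1−f)δ)/sin δ ≈ 0.541, b = sin(fδ)/sin δ ≈ 0.541.
p = a·p₁ + b·p₂ ≈ (-0.050, 0.978, 0.201); φ = arcsin(p_z) ≈ 11.57°, λ = atan2(p_y, p_x) ≈ 92.94°.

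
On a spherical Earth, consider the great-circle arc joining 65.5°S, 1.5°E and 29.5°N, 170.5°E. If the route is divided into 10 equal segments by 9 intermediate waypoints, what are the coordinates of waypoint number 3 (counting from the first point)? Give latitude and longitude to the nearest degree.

≈ 70°S, 149°E

From cos δ = sin φ₁ sin φ₂ + cos φ₁ cos φ₂ cos Δλ, the central angle is δ ≈ 2.502 rad (143.4°).
Interpolate at f = 3/10 with slerp weights a = sin((1−f)δ)/sin δ ≈ 1.648, b = sin(fδ)/sin δ ≈ 1.143.
p = a·p₁ + b·p₂ ≈ (-0.298, 0.182, -0.937); φ = arcsin(p_z) ≈ -69.57°, λ = atan2(p_y, p_x) ≈ 148.56°.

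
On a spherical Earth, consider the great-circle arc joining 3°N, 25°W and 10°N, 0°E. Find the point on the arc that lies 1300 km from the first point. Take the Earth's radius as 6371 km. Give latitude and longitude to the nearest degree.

≈ 6°N, 14°W

Write both endpoints as unit vectors p₁, p₂ with components (cos φ cos λ, cos φ sin λ, sin φ).
The central angle between the endpoints is δ = arccos(p₁·p₂) ≈ 0.450 rad (25.8°). The total great-circle distance is δ·R ≈ 0.450 × 6371 ≈ 2868 km, so the target fraction is f = 1300/2868 ≈ 0.453.
Interpolate at f ≈ 0.453 with slerp weights a = sin((1−f)δ)/sin δ ≈ 0.560, b = sin(fδ)/sin δ ≈ 0.466.
p = a·p₁ + b·p₂ ≈ (0.965, -0.236, 0.110); φ = arcsin(p_z) ≈ 6.33°, λ = atan2(p_y, p_x) ≈ -13.75°.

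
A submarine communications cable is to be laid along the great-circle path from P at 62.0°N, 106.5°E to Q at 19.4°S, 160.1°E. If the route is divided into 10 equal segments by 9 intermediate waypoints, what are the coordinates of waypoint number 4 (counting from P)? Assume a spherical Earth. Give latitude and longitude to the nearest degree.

≈ 32°N, 139°E

Write both endpoints as unit vectors p₁, p₂ with components (cos φ cos λ, cos φ sin λ, sin φ).
The central angle between the endpoints is δ = arccos(p₁·p₂) ≈ 1.601 rad (91.7°).
Interpolate at f = 4/10 with slerp weights a = sin((1−f)δ)/sin δ ≈ 0.820, b = sin(fδ)/sin δ ≈ 0.598.
p = a·p₁ + b·p₂ ≈ (-0.640, 0.561, 0.525); φ = arcsin(p_z) ≈ 31.70°, λ = atan2(p_y, p_x) ≈ 138.74°.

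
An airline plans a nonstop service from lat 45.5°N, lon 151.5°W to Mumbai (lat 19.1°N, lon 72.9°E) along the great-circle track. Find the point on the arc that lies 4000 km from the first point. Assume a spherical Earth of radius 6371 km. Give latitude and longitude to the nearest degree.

≈ lat 61°N, lon 152°E

Convert each endpoint to a unit vector on the sphere (x = cos φ cos λ, y = cos φ sin λ, z = sin φ).
The central angle between the endpoints is δ = arccos(p₁·p₂) ≈ 1.813 rad (103.9°). The total great-circle distance is δ·R ≈ 1.813 × 6371 ≈ 11550 km, so the target fraction is f = 4000/11550 ≈ 0.346.
Interpolate at f ≈ 0.346 with slerp weights a = sin((1−f)δ)/sin δ ≈ 0.954, b = sin(fδ)/sin δ ≈ 0.605.
p = a·p₁ + b·p₂ ≈ (-0.420, 0.227, 0.879); φ = arcsin(p_z) ≈ 61.49°, λ = atan2(p_y, p_x) ≈ 151.57°.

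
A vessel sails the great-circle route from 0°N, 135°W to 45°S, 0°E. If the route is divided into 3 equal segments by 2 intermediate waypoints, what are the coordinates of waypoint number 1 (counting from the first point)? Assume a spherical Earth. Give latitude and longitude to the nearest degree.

≈ 32°S, 109°W

Convert each endpoint to a unit vector on the sphere (x = cos φ cos λ, y = cos φ sin λ, z = sin φ).
The central angle between the endpoints is δ = arccos(p₁·p₂) ≈ 2.094 rad (120.0°).
Interpolate at f = 1/3 with slerp weights a = sin((1−f)δ)/sin δ ≈ 1.137, b = sin(fδ)/sin δ ≈ 0.742.
p = a·p₁ + b·p₂ ≈ (-0.279, -0.804, -0.525); φ = arcsin(p_z) ≈ -31.66°, λ = atan2(p_y, p_x) ≈ -109.15°.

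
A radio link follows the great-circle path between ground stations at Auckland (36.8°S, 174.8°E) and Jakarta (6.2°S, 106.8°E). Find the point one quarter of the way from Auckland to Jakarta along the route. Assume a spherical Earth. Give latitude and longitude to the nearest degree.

Convert each endpoint to a unit vector on the sphere (x = cos φ cos λ, y = cos φ sin λ, z = sin φ).
The central angle between the endpoints is δ = arccos(p₁·p₂) ≈ 1.199 rad (68.7°).
Interpolate at f = 1/4 with slerp weights a = sin((1−f)δ)/sin δ ≈ 0.840, b = sin(fδ)/sin δ ≈ 0.317.
p = a·p₁ + b·p₂ ≈ (-0.761, 0.363, -0.538); φ = arcsin(p_z) ≈ -32.52°, λ = atan2(p_y, p_x) ≈ 154.52°.

≈ 33°S, 155°E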